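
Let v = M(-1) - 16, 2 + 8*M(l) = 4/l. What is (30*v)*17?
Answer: -17085/2 ≈ -8542.5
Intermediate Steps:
M(l) = -1/4 + 1/(2*l) (M(l) = -1/4 + (4/l)/8 = -1/4 + 1/(2*l))
v = -67/4 (v = (1/4)*(2 - 1*(-1))/(-1) - 16 = (1/4)*(-1)*(2 + 1) - 16 = (1/4)*(-1)*3 - 16 = -3/4 - 16 = -67/4 ≈ -16.750)
(30*v)*17 = (30*(-67/4))*17 = -1005/2*17 = -17085/2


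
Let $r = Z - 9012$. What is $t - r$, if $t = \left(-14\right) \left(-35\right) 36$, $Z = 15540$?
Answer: $11112$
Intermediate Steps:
$t = 17640$ ($t = 490 \cdot 36 = 17640$)
$r = 6528$ ($r = 15540 - 9012 = 6528$)
$t - r = 17640 - 6528 = 11112$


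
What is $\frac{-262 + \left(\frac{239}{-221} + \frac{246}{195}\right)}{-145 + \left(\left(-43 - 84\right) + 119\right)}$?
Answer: $\frac{96437}{56355} \approx 1.7112$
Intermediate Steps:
$\frac{-262 + \left(\frac{239}{-221} + \frac{246}{195}\right)}{-145 + \left(\left(-43 - 84\right) + 119\right)} = \frac{-262 + \left(239 \left(- \frac{1}{221}\right) + 246 \cdot \frac{1}{195}\right)}{-145 + \left(\left(-43 - 84\right) + 119\right)} = \frac{-262 + \left(- \frac{239}{221} + \frac{82}{65}\right)}{-145 + \left(-127 + 119\right)} = \frac{-262 + \frac{199}{1105}}{-145 - 8} = - \frac{289311}{1105 \left(-153\right)} = \left(- \frac{289311}{1105}\right) \left(- \frac{1}{153}\right) = \frac{96437}{56355}$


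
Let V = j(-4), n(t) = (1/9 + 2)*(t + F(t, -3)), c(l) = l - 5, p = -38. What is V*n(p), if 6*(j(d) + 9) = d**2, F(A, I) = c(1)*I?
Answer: 9386/27 ≈ 347.63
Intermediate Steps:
c(l) = -5 + l
F(A, I) = -4*I (F(A, I) = (-5 + 1)*I = -4*I)
n(t) = 76/3 + 19*t/9 (n(t) = (1/9 + 2)*(t - 4*(-3)) = (1/9 + 2)*(t + 12) = 19*(12 + t)/9 = 76/3 + 19*t/9)
j(d) = -9 + d**2/6
V = -19/3 (V = -9 + (1/6)*(-4)**2 = -9 + (1/6)*16 = -9 + 8/3 = -19/3 ≈ -6.3333)
V*n(p) = -19*(76/3 + (19/9)*(-38))/3 = -19*(76/3 - 722/9)/3 = -19/3*(-494/9) = 9386/27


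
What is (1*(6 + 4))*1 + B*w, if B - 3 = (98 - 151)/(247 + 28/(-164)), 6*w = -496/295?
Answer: 10321453/1119525 ≈ 9.2195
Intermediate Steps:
w = -248/885 (w = (-496/295)/6 = (-496*1/295)/6 = (⅙)*(-496/295) = -248/885 ≈ -0.28023)
B = 28187/10120 (B = 3 + (98 - 151)/(247 + 28/(-164)) = 3 - 53/(247 + 28*(-1/164)) = 3 - 53/(247 - 7/41) = 3 - 53/10120/41 = 3 - 53*41/10120 = 3 - 2173/10120 = 28187/10120 ≈ 2.7853)
(1*(6 + 4))*1 + B*w = (1*(6 + 4))*1 + (28187/10120)*(-248/885) = (1*10)*1 - 873797/1119525 = 10*1 - 873797/1119525 = 10 - 873797/1119525 = 10321453/1119525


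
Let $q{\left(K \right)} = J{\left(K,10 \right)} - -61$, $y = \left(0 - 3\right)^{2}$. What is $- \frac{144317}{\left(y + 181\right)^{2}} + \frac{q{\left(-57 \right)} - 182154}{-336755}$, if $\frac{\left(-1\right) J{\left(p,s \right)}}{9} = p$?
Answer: $- \frac{8408886667}{2431371100} \approx -3.4585$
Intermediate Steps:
$J{\left(p,s \right)} = - 9 p$
$y = 9$ ($y = \left(-3\right)^{2} = 9$)
$q{\left(K \right)} = 61 - 9 K$ ($q{\left(K \right)} = - 9 K - -61 = - 9 K + 61 = 61 - 9 K$)
$- \frac{144317}{\left(y + 181\right)^{2}} + \frac{q{\left(-57 \right)} - 182154}{-336755} = - \frac{144317}{\left(9 + 181\right)^{2}} + \frac{\left(61 - -513\right) - 182154}{-336755} = - \frac{144317}{190^{2}} + \left(\left(61 + 513\right) - 182154\right) \left(- \frac{1}{336755}\right) = - \frac{144317}{36100} + \left(574 - 182154\right) \left(- \frac{1}{336755}\right) = \left(-144317\right) \frac{1}{36100} - - \frac{36316}{67351} = - \frac{144317}{36100} + \frac{36316}{67351} = - \frac{8408886667}{2431371100}$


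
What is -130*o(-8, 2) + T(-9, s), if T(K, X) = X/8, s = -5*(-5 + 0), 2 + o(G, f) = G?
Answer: 10425/8 ≈ 1303.1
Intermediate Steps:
o(G, f) = -2 + G
s = 25 (s = -5*(-5) = 25)
T(K, X) = X/8 (T(K, X) = X*(⅛) = X/8)
-130*o(-8, 2) + T(-9, s) = -130*(-2 - 8) + (⅛)*25 = -130*(-10) + 25/8 = 1300 + 25/8 = 10425/8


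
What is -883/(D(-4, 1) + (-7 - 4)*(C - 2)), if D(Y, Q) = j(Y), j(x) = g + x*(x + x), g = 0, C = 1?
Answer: -883/43 ≈ -20.535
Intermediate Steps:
j(x) = 2*x² (j(x) = 0 + x*(x + x) = 0 + x*(2*x) = 0 + 2*x² = 2*x²)
D(Y, Q) = 2*Y²
-883/(D(-4, 1) + (-7 - 4)*(C - 2)) = -883/(2*(-4)² + (-7 - 4)*(1 - 2)) = -883/(2*16 - 11*(-1)) = -883/(32 + 11) = -883/43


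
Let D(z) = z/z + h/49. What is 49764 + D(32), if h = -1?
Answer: 2438484/49 ≈ 49765.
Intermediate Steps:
D(z) = 48/49 (D(z) = z/z - 1/49 = 1 - 1*1/49 = 1 - 1/49 = 48/49)
49764 + D(32) = 49764 + 48/49 = 2438484/49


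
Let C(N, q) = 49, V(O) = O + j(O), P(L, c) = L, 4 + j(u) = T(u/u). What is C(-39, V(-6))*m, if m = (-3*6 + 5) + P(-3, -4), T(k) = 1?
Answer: -784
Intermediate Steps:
j(u) = -3 (j(u) = -4 + 1 = -3)
V(O) = -3 + O (V(O) = O - 3 = -3 + O)
m = -16 (m = (-3*6 + 5) - 3 = (-18 + 5) - 3 = -13 - 3 = -16)
C(-39, V(-6))*m = 49*(-16) = -784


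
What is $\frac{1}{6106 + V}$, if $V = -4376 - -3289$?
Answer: $\frac{1}{5019} \approx 0.00019924$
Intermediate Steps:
$V = -1087$ ($V = -4376 + 3289 = -1087$)
$\frac{1}{6106 + V} = \frac{1}{6106 - 1087} = \frac{1}{5019}$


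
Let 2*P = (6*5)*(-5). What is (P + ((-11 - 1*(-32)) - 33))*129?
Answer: -11223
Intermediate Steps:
P = -75 (P = ((6*5)*(-5))/2 = (30*(-5))/2 = (1/2)*(-150) = -75)
(P + ((-11 - 1*(-32)) - 33))*129 = (-75 + ((-11 - 1*(-32)) - 33))*129 = (-75 + ((-11 + 32) - 33))*129 = (-75 + (21 - 33))*129 = (-75 - 12)*129 = -87*129 = -11223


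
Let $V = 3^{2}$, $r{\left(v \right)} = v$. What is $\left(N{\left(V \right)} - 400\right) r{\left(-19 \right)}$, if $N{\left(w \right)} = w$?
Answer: $7429$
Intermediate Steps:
$V = 9$
$\left(N{\left(V \right)} - 400\right) r{\left(-19 \right)} = \left(9 - 400\right) \left(-19\right) = \left(-391\right) \left(-19\right) = 7429$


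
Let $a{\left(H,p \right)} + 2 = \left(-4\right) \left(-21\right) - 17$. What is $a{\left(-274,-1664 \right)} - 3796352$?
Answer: $-3796287$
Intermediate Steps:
$a{\left(H,p \right)} = 65$ ($a{\left(H,p \right)} = -2 - -67 = -2 + \left(84 - 17\right) = -2 + 67 = 65$)
$a{\left(-274,-1664 \right)} - 3796352 = 65 - 3796352 = -3796287$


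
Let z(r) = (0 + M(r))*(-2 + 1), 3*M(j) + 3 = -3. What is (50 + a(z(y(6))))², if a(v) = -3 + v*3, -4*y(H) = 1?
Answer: 2809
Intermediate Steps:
M(j) = -2 (M(j) = -1 + (⅓)*(-3) = -1 - 1 = -2)
y(H) = -¼ (y(H) = -¼*1 = -¼)
z(r) = 2 (z(r) = (0 - 2)*(-2 + 1) = -2*(-1) = 2)
a(v) = -3 + 3*v
(50 + a(z(y(6))))² = (50 + (-3 + 3*2))² = (50 + (-3 + 6))² = (50 + 3)² = 53² = 2809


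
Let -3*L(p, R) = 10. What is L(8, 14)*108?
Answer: -360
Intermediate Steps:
L(p, R) = -10/3 (L(p, R) = -⅓*10 = -10/3)
L(8, 14)*108 = -10/3*108 = -360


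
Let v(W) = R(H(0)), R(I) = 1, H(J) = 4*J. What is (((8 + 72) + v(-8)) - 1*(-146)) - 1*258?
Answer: -31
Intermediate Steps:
v(W) = 1
(((8 + 72) + v(-8)) - 1*(-146)) - 1*258 = (((8 + 72) + 1) - 1*(-146)) - 1*258 = ((80 + 1) + 146) - 258 = (81 + 146) - 258 = 227 - 258 = -31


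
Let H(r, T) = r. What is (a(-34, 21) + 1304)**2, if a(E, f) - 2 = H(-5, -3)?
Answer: 1692601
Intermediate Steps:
a(E, f) = -3 (a(E, f) = 2 - 5 = -3)
(a(-34, 21) + 1304)**2 = (-3 + 1304)**2 = 1301**2 = 1692601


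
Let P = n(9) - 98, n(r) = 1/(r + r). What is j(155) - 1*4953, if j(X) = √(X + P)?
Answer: -4953 + √2054/6 ≈ -4945.4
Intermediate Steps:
n(r) = 1/(2*r)
P = -1763/18 (P = (½)/9 - 98 = (½)*(⅑) - 98 = 1/18 - 98 = -1763/18 ≈ -97.944)
j(X) = √(-1763/18 + X) (j(X) = √(X - 1763/18) = √(-1763/18 + X))
j(155) - 1*4953 = √(-3526 + 36*155)/6 - 1*4953 = √(-3526 + 5580)/6 - 4953 = √2054/6 - 4953 = -4953 + √2054/6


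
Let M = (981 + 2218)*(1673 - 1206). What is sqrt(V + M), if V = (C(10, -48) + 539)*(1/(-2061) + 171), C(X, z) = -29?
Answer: sqrt(746250363777)/687 ≈ 1257.4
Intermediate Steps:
V = 59913100/687 (V = (-29 + 539)*(1/(-2061) + 171) = 510*(-1/2061 + 171) = 510*(352430/2061) = 59913100/687 ≈ 87210.)
M = 1493933 (M = 3199*467 = 1493933)
sqrt(V + M) = sqrt(59913100/687 + 1493933) = sqrt(1086245071/687) = sqrt(746250363777)/687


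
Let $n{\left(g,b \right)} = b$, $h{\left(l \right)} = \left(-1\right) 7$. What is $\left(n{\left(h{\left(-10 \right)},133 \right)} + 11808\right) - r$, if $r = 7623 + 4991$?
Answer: $-673$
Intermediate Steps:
$h{\left(l \right)} = -7$
$r = 12614$
$\left(n{\left(h{\left(-10 \right)},133 \right)} + 11808\right) - r = \left(133 + 11808\right) - 12614 = 11941 - 12614 = -673$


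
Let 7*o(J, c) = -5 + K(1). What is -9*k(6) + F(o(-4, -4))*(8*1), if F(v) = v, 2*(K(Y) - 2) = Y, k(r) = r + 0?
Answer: -398/7 ≈ -56.857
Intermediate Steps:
k(r) = r
K(Y) = 2 + Y/2
o(J, c) = -5/14 (o(J, c) = (-5 + (2 + (½)*1))/7 = (-5 + (2 + ½))/7 = (-5 + 5/2)/7 = (⅐)*(-5/2) = -5/14)
-9*k(6) + F(o(-4, -4))*(8*1) = -9*6 - 20/7 = -54 - 5/14*8 = -54 - 20/7 = -398/7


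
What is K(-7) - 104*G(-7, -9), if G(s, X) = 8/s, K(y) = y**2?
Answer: 1175/7 ≈ 167.86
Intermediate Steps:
K(-7) - 104*G(-7, -9) = (-7)**2 - 832/(-7) = 49 - 832*(-1)/7 = 49 - 104*(-8/7) = 49 + 832/7 = 1175/7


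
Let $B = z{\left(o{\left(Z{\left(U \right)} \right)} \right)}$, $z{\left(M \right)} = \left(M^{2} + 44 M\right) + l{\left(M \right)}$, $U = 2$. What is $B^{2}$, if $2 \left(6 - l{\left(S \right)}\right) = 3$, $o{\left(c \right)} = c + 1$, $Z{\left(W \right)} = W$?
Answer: $\frac{84681}{4} \approx 21170.0$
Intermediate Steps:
$o{\left(c \right)} = 1 + c$
$l{\left(S \right)} = \frac{9}{2}$ ($l{\left(S \right)} = 6 - \frac{3}{2} = \frac{9}{2}$)
$z{\left(M \right)} = \frac{9}{2} + M^{2} + 44 M$ ($z{\left(M \right)} = \left(M^{2} + 44 M\right) + \frac{9}{2} = \frac{9}{2} + M^{2} + 44 M$)
$B = \frac{291}{2}$ ($B = \frac{9}{2} + \left(1 + 2\right)^{2} + 44 \left(1 + 2\right) = \frac{9}{2} + 3^{2} + 44 \cdot 3 = \frac{9}{2} + 9 + 132 = \frac{291}{2} \approx 145.5$)
$B^{2} = \left(\frac{291}{2}\right)^{2} = \frac{84681}{4}$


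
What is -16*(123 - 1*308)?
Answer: 2960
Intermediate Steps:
-16*(123 - 1*308) = -16*(123 - 308) = -16*(-185) = 2960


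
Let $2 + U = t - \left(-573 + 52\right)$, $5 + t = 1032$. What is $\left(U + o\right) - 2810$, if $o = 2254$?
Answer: $990$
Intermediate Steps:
$t = 1027$ ($t = -5 + 1032 = 1027$)
$U = 1546$ ($U = -2 + \left(1027 - \left(-573 + 52\right)\right) = -2 + \left(1027 - -521\right) = -2 + \left(1027 + 521\right) = -2 + 1548 = 1546$)
$\left(U + o\right) - 2810 = \left(1546 + 2254\right) - 2810 = 3800 - 2810 = 990$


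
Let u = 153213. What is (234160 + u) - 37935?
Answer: 349438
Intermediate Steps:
(234160 + u) - 37935 = (234160 + 153213) - 37935 = 387373 - 37935 = 349438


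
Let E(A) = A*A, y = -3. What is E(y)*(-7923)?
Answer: -71307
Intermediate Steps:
E(A) = A**2
E(y)*(-7923) = (-3)**2*(-7923) = 9*(-7923) = -71307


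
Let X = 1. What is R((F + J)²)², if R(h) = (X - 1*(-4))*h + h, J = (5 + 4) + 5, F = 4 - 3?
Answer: 1822500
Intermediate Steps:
F = 1
J = 14 (J = 9 + 5 = 14)
R(h) = 6*h (R(h) = (1 - 1*(-4))*h + h = (1 + 4)*h + h = 5*h + h = 6*h)
R((F + J)²)² = (6*(1 + 14)²)² = (6*15²)² = (6*225)² = 1350² = 1822500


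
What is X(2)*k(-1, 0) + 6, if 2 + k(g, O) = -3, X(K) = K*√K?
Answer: 6 - 10*√2 ≈ -8.1421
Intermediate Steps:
X(K) = K^(3/2)
k(g, O) = -5 (k(g, O) = -2 - 3 = -5)
X(2)*k(-1, 0) + 6 = 2^(3/2)*(-5) + 6 = (2*√2)*(-5) + 6 = -10*√2 + 6 = 6 - 10*√2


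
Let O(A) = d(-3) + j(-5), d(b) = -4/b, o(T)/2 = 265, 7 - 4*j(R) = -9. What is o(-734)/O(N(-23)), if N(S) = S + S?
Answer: 795/8 ≈ 99.375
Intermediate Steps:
j(R) = 4 (j(R) = 7/4 - 1/4*(-9) = 7/4 + 9/4 = 4)
N(S) = 2*S
o(T) = 530 (o(T) = 2*265 = 530)
O(A) = 16/3 (O(A) = -4/(-3) + 4 = -4*(-1/3) + 4 = 4/3 + 4 = 16/3)
o(-734)/O(N(-23)) = 530/(16/3) = 530*(3/16) = 795/8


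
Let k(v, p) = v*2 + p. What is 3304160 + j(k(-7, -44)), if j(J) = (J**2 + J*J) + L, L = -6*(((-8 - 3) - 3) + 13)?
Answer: 3310894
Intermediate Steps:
k(v, p) = p + 2*v (k(v, p) = 2*v + p = p + 2*v)
L = 6 (L = -6*((-11 - 3) + 13) = -6*(-14 + 13) = -6*(-1) = 6)
j(J) = 6 + 2*J**2 (j(J) = (J**2 + J*J) + 6 = (J**2 + J**2) + 6 = 2*J**2 + 6 = 6 + 2*J**2)
3304160 + j(k(-7, -44)) = 3304160 + (6 + 2*(-44 + 2*(-7))**2) = 3304160 + (6 + 2*(-44 - 14)**2) = 3304160 + (6 + 2*(-58)**2) = 3304160 + (6 + 2*3364) = 3304160 + (6 + 6728) = 3304160 + 6734 = 3310894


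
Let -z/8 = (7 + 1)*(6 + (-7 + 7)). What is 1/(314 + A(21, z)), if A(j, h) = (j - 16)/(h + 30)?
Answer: 354/111151 ≈ 0.0031849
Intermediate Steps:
z = -384 (z = -8*(7 + 1)*(6 + (-7 + 7)) = -64*(6 + 0) = -64*6 = -8*48 = -384)
A(j, h) = (-16 + j)/(30 + h)
1/(314 + A(21, z)) = 1/(314 + (-16 + 21)/(30 - 384)) = 1/(314 + 5/(-354)) = 1/(314 - 1/354*5) = 1/(314 - 5/354) = 1/(111151/354) = 354/111151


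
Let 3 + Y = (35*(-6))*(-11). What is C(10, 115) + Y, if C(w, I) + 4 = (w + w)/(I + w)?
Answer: 57579/25 ≈ 2303.2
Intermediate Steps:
C(w, I) = -4 + 2*w/(I + w) (C(w, I) = -4 + (w + w)/(I + w) = -4 + (2*w)/(I + w) = -4 + 2*w/(I + w))
Y = 2307 (Y = -3 + (35*(-6))*(-11) = -3 - 210*(-11) = -3 + 2310 = 2307)
C(10, 115) + Y = 2*(-1*10 - 2*115)/(115 + 10) + 2307 = 2*(-10 - 230)/125 + 2307 = 2*(1/125)*(-240) + 2307 = -96/25 + 2307 = 57579/25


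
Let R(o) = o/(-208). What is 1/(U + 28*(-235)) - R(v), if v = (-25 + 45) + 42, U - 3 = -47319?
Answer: 104417/350324 ≈ 0.29806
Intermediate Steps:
U = -47316 (U = 3 - 47319 = -47316)
v = 62 (v = 20 + 42 = 62)
R(o) = -o/208 (R(o) = o*(-1/208) = -o/208)
1/(U + 28*(-235)) - R(v) = 1/(-47316 + 28*(-235)) - (-1)*62/208 = 1/(-47316 - 6580) - 1*(-31/104) = 1/(-53896) + 31/104 = -1/53896 + 31/104 = 104417/350324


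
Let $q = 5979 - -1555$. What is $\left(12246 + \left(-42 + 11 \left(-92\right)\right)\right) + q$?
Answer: $18726$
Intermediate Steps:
$q = 7534$ ($q = 5979 + 1555 = 7534$)
$\left(12246 + \left(-42 + 11 \left(-92\right)\right)\right) + q = \left(12246 + \left(-42 + 11 \left(-92\right)\right)\right) + 7534 = \left(12246 - 1054\right) + 7534 = 11192 + 7534 = 18726$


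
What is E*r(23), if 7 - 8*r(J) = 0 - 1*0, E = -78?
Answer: -273/4 ≈ -68.250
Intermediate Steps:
r(J) = 7/8 (r(J) = 7/8 - (0 - 1*0)/8 = 7/8 - (0 + 0)/8 = 7/8 - 1/8*0 = 7/8 + 0 = 7/8)
E*r(23) = -78*7/8 = -273/4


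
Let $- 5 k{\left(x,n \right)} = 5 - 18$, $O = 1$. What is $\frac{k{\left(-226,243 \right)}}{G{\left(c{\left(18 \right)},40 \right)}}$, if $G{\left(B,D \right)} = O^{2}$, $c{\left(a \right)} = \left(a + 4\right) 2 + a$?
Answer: $\frac{13}{5} \approx 2.6$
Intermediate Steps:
$k{\left(x,n \right)} = \frac{13}{5}$ ($k{\left(x,n \right)} = - \frac{5 - 18}{5} = \left(- \frac{1}{5}\right) \left(-13\right) = \frac{13}{5}$)
$c{\left(a \right)} = 8 + 3 a$ ($c{\left(a \right)} = \left(4 + a\right) 2 + a = \left(8 + 2 a\right) + a = 8 + 3 a$)
$G{\left(B,D \right)} = 1$ ($G{\left(B,D \right)} = 1^{2} = 1$)
$\frac{k{\left(-226,243 \right)}}{G{\left(c{\left(18 \right)},40 \right)}} = \frac{13}{5 \cdot 1} = \frac{13}{5} \cdot 1 = \frac{13}{5}$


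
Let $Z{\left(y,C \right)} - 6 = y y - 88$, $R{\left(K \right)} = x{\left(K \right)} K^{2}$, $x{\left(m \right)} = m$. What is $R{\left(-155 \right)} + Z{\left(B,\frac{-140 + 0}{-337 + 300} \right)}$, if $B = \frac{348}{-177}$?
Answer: $- \frac{12963080861}{3481} \approx -3.724 \cdot 10^{6}$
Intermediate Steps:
$R{\left(K \right)} = K^{3}$ ($R{\left(K \right)} = K K^{2} = K^{3}$)
$B = - \frac{116}{59}$ ($B = 348 \left(- \frac{1}{177}\right) = - \frac{116}{59} \approx -1.9661$)
$Z{\left(y,C \right)} = -82 + y^{2}$ ($Z{\left(y,C \right)} = 6 + \left(y y - 88\right) = 6 + \left(y^{2} - 88\right) = 6 + \left(-88 + y^{2}\right) = -82 + y^{2}$)
$R{\left(-155 \right)} + Z{\left(B,\frac{-140 + 0}{-337 + 300} \right)} = \left(-155\right)^{3} - \left(82 - \left(- \frac{116}{59}\right)^{2}\right) = -3723875 + \left(-82 + \frac{13456}{3481}\right) = -3723875 - \frac{271986}{3481} = - \frac{12963080861}{3481}$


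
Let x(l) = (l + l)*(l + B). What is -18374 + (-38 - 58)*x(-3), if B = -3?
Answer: -21830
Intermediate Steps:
x(l) = 2*l*(-3 + l) (x(l) = (l + l)*(l - 3) = (2*l)*(-3 + l) = 2*l*(-3 + l))
-18374 + (-38 - 58)*x(-3) = -18374 + (-38 - 58)*(2*(-3)*(-3 - 3)) = -18374 - 192*(-3)*(-6) = -18374 - 96*36 = -18374 - 3456 = -21830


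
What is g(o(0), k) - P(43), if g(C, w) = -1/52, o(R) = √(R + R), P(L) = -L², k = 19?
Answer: 96147/52 ≈ 1849.0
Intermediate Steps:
o(R) = √2*√R (o(R) = √(2*R) = √2*√R)
g(C, w) = -1/52 (g(C, w) = -1*1/52 = -1/52)
g(o(0), k) - P(43) = -1/52 - (-1)*43² = -1/52 - (-1)*1849 = -1/52 - 1*(-1849) = -1/52 + 1849 = 96147/52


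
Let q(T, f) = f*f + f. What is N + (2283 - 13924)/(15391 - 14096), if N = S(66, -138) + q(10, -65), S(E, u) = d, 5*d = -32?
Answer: 766753/185 ≈ 4144.6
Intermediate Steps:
d = -32/5 (d = (⅕)*(-32) = -32/5 ≈ -6.4000)
S(E, u) = -32/5
q(T, f) = f + f² (q(T, f) = f² + f = f + f²)
N = 20768/5 (N = -32/5 - 65*(1 - 65) = -32/5 - 65*(-64) = -32/5 + 4160 = 20768/5 ≈ 4153.6)
N + (2283 - 13924)/(15391 - 14096) = 20768/5 + (2283 - 13924)/(15391 - 14096) = 20768/5 - 11641/1295 = 20768/5 - 11641*1/1295 = 20768/5 - 1663/185 = 766753/185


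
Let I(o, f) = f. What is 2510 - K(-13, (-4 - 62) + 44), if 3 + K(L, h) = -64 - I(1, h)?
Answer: 2555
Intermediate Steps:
K(L, h) = -67 - h (K(L, h) = -3 + (-64 - h) = -67 - h)
2510 - K(-13, (-4 - 62) + 44) = 2510 - (-67 - ((-4 - 62) + 44)) = 2510 - (-67 - (-66 + 44)) = 2510 - (-67 - 1*(-22)) = 2510 - (-67 + 22) = 2510 - 1*(-45) = 2510 + 45 = 2555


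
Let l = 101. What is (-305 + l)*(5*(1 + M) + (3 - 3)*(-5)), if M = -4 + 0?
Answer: 3060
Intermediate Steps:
M = -4
(-305 + l)*(5*(1 + M) + (3 - 3)*(-5)) = (-305 + 101)*(5*(1 - 4) + (3 - 3)*(-5)) = -204*(5*(-3) + 0*(-5)) = -204*(-15 + 0) = -204*(-15) = 3060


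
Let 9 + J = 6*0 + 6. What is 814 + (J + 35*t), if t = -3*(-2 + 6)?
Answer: 391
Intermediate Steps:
J = -3 (J = -9 + (6*0 + 6) = -9 + (0 + 6) = -9 + 6 = -3)
t = -12 (t = -3*4 = -12)
814 + (J + 35*t) = 814 + (-3 + 35*(-12)) = 814 + (-3 - 420) = 814 - 423 = 391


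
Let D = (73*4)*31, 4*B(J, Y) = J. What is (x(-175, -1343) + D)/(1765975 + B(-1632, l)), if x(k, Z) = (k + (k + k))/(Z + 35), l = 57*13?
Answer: 3946847/769787212 ≈ 0.0051272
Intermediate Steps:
l = 741
B(J, Y) = J/4
D = 9052 (D = 292*31 = 9052)
x(k, Z) = 3*k/(35 + Z) (x(k, Z) = (k + 2*k)/(35 + Z) = (3*k)/(35 + Z) = 3*k/(35 + Z))
(x(-175, -1343) + D)/(1765975 + B(-1632, l)) = (3*(-175)/(35 - 1343) + 9052)/(1765975 + (1/4)*(-1632)) = (3*(-175)/(-1308) + 9052)/(1765975 - 408) = (3*(-175)*(-1/1308) + 9052)/1765567 = (175/436 + 9052)*(1/1765567) = (3946847/436)*(1/1765567) = 3946847/769787212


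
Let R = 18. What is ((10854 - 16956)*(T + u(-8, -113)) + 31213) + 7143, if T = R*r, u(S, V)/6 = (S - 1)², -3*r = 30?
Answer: -1828856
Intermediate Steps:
r = -10 (r = -⅓*30 = -10)
u(S, V) = 6*(-1 + S)² (u(S, V) = 6*(S - 1)² = 6*(-1 + S)²)
T = -180 (T = 18*(-10) = -180)
((10854 - 16956)*(T + u(-8, -113)) + 31213) + 7143 = ((10854 - 16956)*(-180 + 6*(-1 - 8)²) + 31213) + 7143 = (-6102*(-180 + 6*(-9)²) + 31213) + 7143 = (-6102*(-180 + 6*81) + 31213) + 7143 = (-6102*(-180 + 486) + 31213) + 7143 = (-6102*306 + 31213) + 7143 = (-1867212 + 31213) + 7143 = -1835999 + 7143 = -1828856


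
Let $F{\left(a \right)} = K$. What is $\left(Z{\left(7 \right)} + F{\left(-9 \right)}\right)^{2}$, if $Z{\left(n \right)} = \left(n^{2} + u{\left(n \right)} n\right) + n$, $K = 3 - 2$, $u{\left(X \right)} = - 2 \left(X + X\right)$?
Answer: $19321$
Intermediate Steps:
$u{\left(X \right)} = - 4 X$ ($u{\left(X \right)} = - 2 \cdot 2 X = - 4 X$)
$K = 1$ ($K = 3 - 2 = 1$)
$F{\left(a \right)} = 1$
$Z{\left(n \right)} = n - 3 n^{2}$ ($Z{\left(n \right)} = \left(n^{2} + - 4 n n\right) + n = \left(n^{2} - 4 n^{2}\right) + n = - 3 n^{2} + n = n - 3 n^{2}$)
$\left(Z{\left(7 \right)} + F{\left(-9 \right)}\right)^{2} = \left(7 \left(1 - 21\right) + 1\right)^{2} = \left(7 \left(-20\right) + 1\right)^{2} = \left(-140 + 1\right)^{2} = \left(-139\right)^{2} = 19321$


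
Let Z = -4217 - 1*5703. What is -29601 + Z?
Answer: -39521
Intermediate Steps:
Z = -9920 (Z = -4217 - 5703 = -9920)
-29601 + Z = -29601 - 9920 = -39521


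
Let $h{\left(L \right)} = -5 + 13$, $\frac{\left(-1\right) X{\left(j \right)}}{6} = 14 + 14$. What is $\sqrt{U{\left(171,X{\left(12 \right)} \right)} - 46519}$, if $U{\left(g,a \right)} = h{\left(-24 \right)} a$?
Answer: $i \sqrt{47863} \approx 218.78 i$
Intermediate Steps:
$X{\left(j \right)} = -168$ ($X{\left(j \right)} = - 6 \left(14 + 14\right) = \left(-6\right) 28 = -168$)
$h{\left(L \right)} = 8$
$U{\left(g,a \right)} = 8 a$
$\sqrt{U{\left(171,X{\left(12 \right)} \right)} - 46519} = \sqrt{8 \left(-168\right) - 46519} = \sqrt{-1344 - 46519} = \sqrt{-47863} = i \sqrt{47863}$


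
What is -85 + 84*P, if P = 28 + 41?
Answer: 5711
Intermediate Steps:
P = 69
-85 + 84*P = -85 + 84*69 = -85 + 5796 = 5711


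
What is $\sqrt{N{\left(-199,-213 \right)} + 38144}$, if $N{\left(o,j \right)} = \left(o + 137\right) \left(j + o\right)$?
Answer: $2 \sqrt{15922} \approx 252.36$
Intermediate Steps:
$N{\left(o,j \right)} = \left(137 + o\right) \left(j + o\right)$
$\sqrt{N{\left(-199,-213 \right)} + 38144} = \sqrt{\left(\left(-199\right)^{2} + 137 \left(-213\right) + 137 \left(-199\right) - -42387\right) + 38144} = \sqrt{\left(39601 - 29181 - 27263 + 42387\right) + 38144} = \sqrt{25544 + 38144} = \sqrt{63688} = 2 \sqrt{15922}$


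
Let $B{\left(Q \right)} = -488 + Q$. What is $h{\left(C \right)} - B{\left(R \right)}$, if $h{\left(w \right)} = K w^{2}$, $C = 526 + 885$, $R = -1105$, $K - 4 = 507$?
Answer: $1017362224$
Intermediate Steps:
$K = 511$ ($K = 4 + 507 = 511$)
$C = 1411$
$h{\left(w \right)} = 511 w^{2}$
$h{\left(C \right)} - B{\left(R \right)} = 511 \cdot 1411^{2} - \left(-488 - 1105\right) = 511 \cdot 1990921 - -1593 = 1017360631 + 1593 = 1017362224$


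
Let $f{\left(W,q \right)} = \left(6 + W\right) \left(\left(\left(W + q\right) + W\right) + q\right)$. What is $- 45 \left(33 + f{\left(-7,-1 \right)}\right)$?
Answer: $-2205$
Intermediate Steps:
$f{\left(W,q \right)} = \left(6 + W\right) \left(2 W + 2 q\right)$ ($f{\left(W,q \right)} = \left(6 + W\right) \left(\left(q + 2 W\right) + q\right) = \left(6 + W\right) \left(2 W + 2 q\right)$)
$- 45 \left(33 + f{\left(-7,-1 \right)}\right) = - 45 \left(33 + \left(2 \left(-7\right)^{2} + 12 \left(-7\right) + 12 \left(-1\right) + 2 \left(-7\right) \left(-1\right)\right)\right) = - 45 \left(33 + \left(2 \cdot 49 - 84 - 12 + 14\right)\right) = - 45 \left(33 + \left(98 - 84 - 12 + 14\right)\right) = - 45 \left(33 + 16\right) = \left(-45\right) 49 = -2205$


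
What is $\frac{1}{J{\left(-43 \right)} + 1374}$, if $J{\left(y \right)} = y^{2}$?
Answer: $\frac{1}{3223} \approx 0.00031027$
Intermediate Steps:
$\frac{1}{J{\left(-43 \right)} + 1374} = \frac{1}{\left(-43\right)^{2} + 1374} = \frac{1}{1849 + 1374} = \frac{1}{3223}$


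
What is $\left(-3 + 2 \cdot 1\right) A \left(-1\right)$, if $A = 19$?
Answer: $19$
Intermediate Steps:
$\left(-3 + 2 \cdot 1\right) A \left(-1\right) = \left(-3 + 2 \cdot 1\right) 19 \left(-1\right) = \left(-3 + 2\right) 19 \left(-1\right) = \left(-1\right) 19 \left(-1\right) = \left(-19\right) \left(-1\right) = 19$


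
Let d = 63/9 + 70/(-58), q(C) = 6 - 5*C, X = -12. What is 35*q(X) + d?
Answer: 67158/29 ≈ 2315.8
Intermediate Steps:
d = 168/29 (d = 63*(⅑) + 70*(-1/58) = 7 - 35/29 = 168/29 ≈ 5.7931)
35*q(X) + d = 35*(6 - 5*(-12)) + 168/29 = 35*(6 + 60) + 168/29 = 35*66 + 168/29 = 2310 + 168/29 = 67158/29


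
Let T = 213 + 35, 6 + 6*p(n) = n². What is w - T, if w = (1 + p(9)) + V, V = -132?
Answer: -733/2 ≈ -366.50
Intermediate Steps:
p(n) = -1 + n²/6
T = 248
w = -237/2 (w = (1 + (-1 + (⅙)*9²)) - 132 = (1 + (-1 + (⅙)*81)) - 132 = (1 + (-1 + 27/2)) - 132 = (1 + 25/2) - 132 = 27/2 - 132 = -237/2 ≈ -118.50)
w - T = -237/2 - 1*248 = -237/2 - 248 = -733/2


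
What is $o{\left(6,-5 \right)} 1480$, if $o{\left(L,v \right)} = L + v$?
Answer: $1480$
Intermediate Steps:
$o{\left(6,-5 \right)} 1480 = \left(6 - 5\right) 1480 = 1 \cdot 1480 = 1480$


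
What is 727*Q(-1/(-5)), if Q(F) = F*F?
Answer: 727/25 ≈ 29.080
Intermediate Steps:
Q(F) = F²
727*Q(-1/(-5)) = 727*(-1/(-5))² = 727*(-1*(-⅕))² = 727*(⅕)² = 727*(1/25) = 727/25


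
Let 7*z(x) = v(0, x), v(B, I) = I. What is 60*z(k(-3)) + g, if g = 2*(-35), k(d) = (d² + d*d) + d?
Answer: 410/7 ≈ 58.571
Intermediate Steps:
k(d) = d + 2*d² (k(d) = (d² + d²) + d = 2*d² + d = d + 2*d²)
z(x) = x/7
g = -70
60*z(k(-3)) + g = 60*((-3*(1 + 2*(-3)))/7) - 70 = 60*((-3*(1 - 6))/7) - 70 = 60*((-3*(-5))/7) - 70 = 60*((⅐)*15) - 70 = 60*(15/7) - 70 = 900/7 - 70 = 410/7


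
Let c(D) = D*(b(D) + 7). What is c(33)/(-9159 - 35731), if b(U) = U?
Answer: -132/4489 ≈ -0.029405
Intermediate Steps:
c(D) = D*(7 + D) (c(D) = D*(D + 7) = D*(7 + D))
c(33)/(-9159 - 35731) = (33*(7 + 33))/(-9159 - 35731) = (33*40)/(-44890) = 1320*(-1/44890) = -132/4489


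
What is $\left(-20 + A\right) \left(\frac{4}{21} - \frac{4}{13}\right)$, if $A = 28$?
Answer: $- \frac{256}{273} \approx -0.93773$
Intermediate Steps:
$\left(-20 + A\right) \left(\frac{4}{21} - \frac{4}{13}\right) = \left(-20 + 28\right) \left(\frac{4}{21} - \frac{4}{13}\right) = 8 \left(4 \cdot \frac{1}{21} - \frac{4}{13}\right) = 8 \left(\frac{4}{21} - \frac{4}{13}\right) = 8 \left(- \frac{32}{273}\right) = - \frac{256}{273}$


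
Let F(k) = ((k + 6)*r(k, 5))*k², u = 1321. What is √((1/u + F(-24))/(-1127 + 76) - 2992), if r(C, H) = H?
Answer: I*√5672224975404803/1388371 ≈ 54.246*I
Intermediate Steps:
F(k) = k²*(30 + 5*k) (F(k) = ((k + 6)*5)*k² = ((6 + k)*5)*k² = (30 + 5*k)*k² = k²*(30 + 5*k))
√((1/u + F(-24))/(-1127 + 76) - 2992) = √((1/1321 + 5*(-24)²*(6 - 24))/(-1127 + 76) - 2992) = √((1/1321 + 5*576*(-18))/(-1051) - 2992) = √((1/1321 - 51840)*(-1/1051) - 2992) = √(-68480639/1321*(-1/1051) - 2992) = √(68480639/1388371 - 2992) = √(-4085525393/1388371) = I*√5672224975404803/1388371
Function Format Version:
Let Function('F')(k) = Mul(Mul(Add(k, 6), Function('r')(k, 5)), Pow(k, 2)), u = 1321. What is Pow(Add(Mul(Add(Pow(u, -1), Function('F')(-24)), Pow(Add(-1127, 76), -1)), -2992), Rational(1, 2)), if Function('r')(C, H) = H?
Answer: Mul(Rational(1, 1388371), I, Pow(5672224975404803, Rational(1, 2))) ≈ Mul(54.246, I)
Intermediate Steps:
Function('F')(k) = Mul(Pow(k, 2), Add(30, Mul(5, k))) (Function('F')(k) = Mul(Mul(Add(k, 6), 5), Pow(k, 2)) = Mul(Mul(Add(6, k), 5), Pow(k, 2)) = Mul(Add(30, Mul(5, k)), Pow(k, 2)) = Mul(Pow(k, 2), Add(30, Mul(5, k))))
Pow(Add(Mul(Add(Pow(u, -1), Function('F')(-24)), Pow(Add(-1127, 76), -1)), -2992), Rational(1, 2)) = Pow(Add(Mul(Add(Pow(1321, -1), Mul(5, Pow(-24, 2), Add(6, -24))), Pow(Add(-1127, 76), -1)), -2992), Rational(1, 2)) = Pow(Add(Mul(Add(Rational(1, 1321), Mul(5, 576, -18)), Pow(-1051, -1)), -2992), Rational(1, 2)) = Pow(Add(Mul(Add(Rational(1, 1321), -51840), Rational(-1, 1051)), -2992), Rational(1, 2)) = Pow(Add(Mul(Rational(-68480639, 1321), Rational(-1, 1051)), -2992), Rational(1, 2)) = Pow(Add(Rational(68480639, 1388371), -2992), Rational(1, 2)) = Pow(Rational(-4085525393, 1388371), Rational(1, 2)) = Mul(Rational(1, 1388371), I, Pow(5672224975404803, Rational(1, 2)))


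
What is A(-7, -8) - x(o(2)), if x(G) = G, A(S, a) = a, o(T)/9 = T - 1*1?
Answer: -17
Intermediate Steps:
o(T) = -9 + 9*T (o(T) = 9*(T - 1*1) = 9*(T - 1) = 9*(-1 + T) = -9 + 9*T)
A(-7, -8) - x(o(2)) = -8 - (-9 + 9*2) = -8 - (-9 + 18) = -8 - 1*9 = -8 - 9 = -17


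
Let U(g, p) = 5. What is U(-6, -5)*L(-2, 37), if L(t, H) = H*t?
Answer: -370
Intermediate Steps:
U(-6, -5)*L(-2, 37) = 5*(37*(-2)) = 5*(-74) = -370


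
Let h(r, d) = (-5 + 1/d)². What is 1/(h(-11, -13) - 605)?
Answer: -169/97889 ≈ -0.0017264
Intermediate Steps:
1/(h(-11, -13) - 605) = 1/((-1 + 5*(-13))²/(-13)² - 605) = 1/((-1 - 65)²/169 - 605) = 1/((1/169)*(-66)² - 605) = 1/((1/169)*4356 - 605) = 1/(4356/169 - 605) = 1/(-97889/169) = -169/97889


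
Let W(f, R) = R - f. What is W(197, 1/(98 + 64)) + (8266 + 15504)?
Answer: 3818827/162 ≈ 23573.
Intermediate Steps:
W(197, 1/(98 + 64)) + (8266 + 15504) = (1/(98 + 64) - 1*197) + (8266 + 15504) = (1/162 - 197) + 23770 = -31913/162 + 23770 = 3818827/162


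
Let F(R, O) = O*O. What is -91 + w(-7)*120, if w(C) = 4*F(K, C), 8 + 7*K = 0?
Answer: 23429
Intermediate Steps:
K = -8/7 (K = -8/7 + (1/7)*0 = -8/7 + 0 = -8/7 ≈ -1.1429)
F(R, O) = O**2
w(C) = 4*C**2
-91 + w(-7)*120 = -91 + (4*(-7)**2)*120 = -91 + (4*49)*120 = -91 + 196*120 = -91 + 23520 = 23429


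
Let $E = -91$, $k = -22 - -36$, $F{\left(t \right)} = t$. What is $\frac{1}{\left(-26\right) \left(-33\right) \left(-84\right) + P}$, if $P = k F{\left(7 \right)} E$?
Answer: $- \frac{1}{80990} \approx -1.2347 \cdot 10^{-5}$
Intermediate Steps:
$k = 14$ ($k = -22 + 36 = 14$)
$P = -8918$ ($P = 14 \cdot 7 \left(-91\right) = 98 \left(-91\right) = -8918$)
$\frac{1}{\left(-26\right) \left(-33\right) \left(-84\right) + P} = \frac{1}{\left(-26\right) \left(-33\right) \left(-84\right) - 8918} = \frac{1}{858 \left(-84\right) - 8918} = \frac{1}{-72072 - 8918} = \frac{1}{-80990} = - \frac{1}{80990}$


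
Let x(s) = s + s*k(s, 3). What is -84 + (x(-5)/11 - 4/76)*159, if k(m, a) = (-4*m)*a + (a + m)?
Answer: -910500/209 ≈ -4356.5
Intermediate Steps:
k(m, a) = a + m - 4*a*m (k(m, a) = -4*a*m + (a + m) = a + m - 4*a*m)
x(s) = s + s*(3 - 11*s) (x(s) = s + s*(3 + s - 4*3*s) = s + s*(3 + s - 12*s) = s + s*(3 - 11*s))
-84 + (x(-5)/11 - 4/76)*159 = -84 + (-5*(4 - 11*(-5))/11 - 4/76)*159 = -84 + (-5*(4 + 55)*(1/11) - 4*1/76)*159 = -84 + (-5*59*(1/11) - 1/19)*159 = -84 + (-295*1/11 - 1/19)*159 = -84 + (-295/11 - 1/19)*159 = -84 - 5616/209*159 = -84 - 892944/209 = -910500/209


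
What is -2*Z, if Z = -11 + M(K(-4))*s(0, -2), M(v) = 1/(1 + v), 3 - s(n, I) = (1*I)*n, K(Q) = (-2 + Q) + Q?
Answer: 68/3 ≈ 22.667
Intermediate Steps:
K(Q) = -2 + 2*Q
s(n, I) = 3 - I*n (s(n, I) = 3 - 1*I*n = 3 - I*n)
Z = -34/3 (Z = -11 + (3 - 1*(-2)*0)/(1 + (-2 + 2*(-4))) = -11 + (3 + 0)/(1 + (-2 - 8)) = -11 + 3/(1 - 10) = -11 + 3/(-9) = -11 - 1/9*3 = -11 - 1/3 = -34/3 ≈ -11.333)
-2*Z = -2*(-34/3) = 68/3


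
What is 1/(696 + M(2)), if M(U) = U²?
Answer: 1/700 ≈ 0.0014286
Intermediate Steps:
1/(696 + M(2)) = 1/(696 + 2²) = 1/(696 + 4) = 1/700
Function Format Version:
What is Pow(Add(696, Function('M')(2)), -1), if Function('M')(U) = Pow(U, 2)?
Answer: Rational(1, 700) ≈ 0.0014286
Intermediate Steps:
Pow(Add(696, Function('M')(2)), -1) = Pow(Add(696, Pow(2, 2)), -1) = Pow(Add(696, 4), -1) = Pow(700, -1) = Rational(1, 700)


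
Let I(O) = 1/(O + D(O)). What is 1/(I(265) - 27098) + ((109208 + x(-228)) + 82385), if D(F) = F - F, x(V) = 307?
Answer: 1378027950835/7180969 ≈ 1.9190e+5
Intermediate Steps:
D(F) = 0
I(O) = 1/O (I(O) = 1/(O + 0) = 1/O)
1/(I(265) - 27098) + ((109208 + x(-228)) + 82385) = 1/(1/265 - 27098) + ((109208 + 307) + 82385) = 1/(1/265 - 27098) + (109515 + 82385) = 1/(-7180969/265) + 191900 = -265/7180969 + 191900 = 1378027950835/7180969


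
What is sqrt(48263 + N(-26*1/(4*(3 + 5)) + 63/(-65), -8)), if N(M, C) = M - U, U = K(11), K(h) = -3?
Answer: sqrt(3262661155)/260 ≈ 219.69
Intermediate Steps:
U = -3
N(M, C) = 3 + M (N(M, C) = M - 1*(-3) = M + 3 = 3 + M)
sqrt(48263 + N(-26*1/(4*(3 + 5)) + 63/(-65), -8)) = sqrt(48263 + (3 + (-26*1/(4*(3 + 5)) + 63/(-65)))) = sqrt(48263 + (3 + (-26/(4*8) + 63*(-1/65)))) = sqrt(48263 + (3 + (-26/32 - 63/65))) = sqrt(48263 + (3 + (-26*1/32 - 63/65))) = sqrt(48263 + (3 + (-13/16 - 63/65))) = sqrt(48263 + (3 - 1853/1040)) = sqrt(48263 + 1267/1040) = sqrt(50194787/1040) = sqrt(3262661155)/260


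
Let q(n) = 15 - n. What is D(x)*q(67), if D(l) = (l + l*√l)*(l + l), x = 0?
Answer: 0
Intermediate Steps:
D(l) = 2*l*(l + l^(3/2)) (D(l) = (l + l^(3/2))*(2*l) = 2*l*(l + l^(3/2)))
D(x)*q(67) = (2*0² + 2*0^(5/2))*(15 - 1*67) = (2*0 + 2*0)*(15 - 67) = (0 + 0)*(-52) = 0*(-52) = 0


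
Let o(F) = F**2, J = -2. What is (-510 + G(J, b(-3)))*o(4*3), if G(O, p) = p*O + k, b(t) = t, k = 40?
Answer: -66816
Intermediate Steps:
G(O, p) = 40 + O*p (G(O, p) = p*O + 40 = O*p + 40 = 40 + O*p)
(-510 + G(J, b(-3)))*o(4*3) = (-510 + (40 - 2*(-3)))*(4*3)**2 = (-510 + (40 + 6))*12**2 = (-510 + 46)*144 = -464*144 = -66816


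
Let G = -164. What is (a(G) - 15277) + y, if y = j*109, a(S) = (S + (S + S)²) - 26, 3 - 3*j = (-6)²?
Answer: 90918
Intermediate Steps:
j = -11 (j = 1 - ⅓*(-6)² = 1 - ⅓*36 = 1 - 12 = -11)
a(S) = -26 + S + 4*S² (a(S) = (S + (2*S)²) - 26 = (S + 4*S²) - 26 = -26 + S + 4*S²)
y = -1199 (y = -11*109 = -1199)
(a(G) - 15277) + y = ((-26 - 164 + 4*(-164)²) - 15277) - 1199 = ((-26 - 164 + 4*26896) - 15277) - 1199 = ((-26 - 164 + 107584) - 15277) - 1199 = (107394 - 15277) - 1199 = 92117 - 1199 = 90918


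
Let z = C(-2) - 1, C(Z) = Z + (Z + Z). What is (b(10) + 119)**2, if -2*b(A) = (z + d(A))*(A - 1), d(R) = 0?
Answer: 90601/4 ≈ 22650.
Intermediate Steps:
C(Z) = 3*Z (C(Z) = Z + 2*Z = 3*Z)
z = -7 (z = 3*(-2) - 1 = -6 - 1 = -7)
b(A) = -7/2 + 7*A/2 (b(A) = -(-7 + 0)*(A - 1)/2 = -(-7)*(-1 + A)/2 = -(7 - 7*A)/2 = -7/2 + 7*A/2)
(b(10) + 119)**2 = ((-7/2 + (7/2)*10) + 119)**2 = ((-7/2 + 35) + 119)**2 = (63/2 + 119)**2 = (301/2)**2 = 90601/4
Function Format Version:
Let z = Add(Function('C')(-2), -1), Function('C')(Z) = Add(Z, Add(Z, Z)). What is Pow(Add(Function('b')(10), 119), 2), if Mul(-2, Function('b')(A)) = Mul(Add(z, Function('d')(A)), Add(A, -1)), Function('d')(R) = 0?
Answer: Rational(90601, 4) ≈ 22650.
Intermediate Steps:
Function('C')(Z) = Mul(3, Z) (Function('C')(Z) = Add(Z, Mul(2, Z)) = Mul(3, Z))
z = -7 (z = Add(Mul(3, -2), -1) = Add(-6, -1) = -7)
Function('b')(A) = Add(Rational(-7, 2), Mul(Rational(7, 2), A)) (Function('b')(A) = Mul(Rational(-1, 2), Mul(Add(-7, 0), Add(A, -1))) = Mul(Rational(-1, 2), Mul(-7, Add(-1, A))) = Mul(Rational(-1, 2), Add(7, Mul(-7, A))) = Add(Rational(-7, 2), Mul(Rational(7, 2), A)))
Pow(Add(Function('b')(10), 119), 2) = Pow(Add(Add(Rational(-7, 2), Mul(Rational(7, 2), 10)), 119), 2) = Pow(Add(Add(Rational(-7, 2), 35), 119), 2) = Pow(Add(Rational(63, 2), 119), 2) = Pow(Rational(301, 2), 2) = Rational(90601, 4)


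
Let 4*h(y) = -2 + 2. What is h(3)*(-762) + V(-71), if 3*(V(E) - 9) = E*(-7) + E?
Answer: 151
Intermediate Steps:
h(y) = 0 (h(y) = (-2 + 2)/4 = (¼)*0 = 0)
V(E) = 9 - 2*E (V(E) = 9 + (E*(-7) + E)/3 = 9 + (-7*E + E)/3 = 9 + (-6*E)/3 = 9 - 2*E)
h(3)*(-762) + V(-71) = 0*(-762) + (9 - 2*(-71)) = 0 + (9 + 142) = 0 + 151 = 151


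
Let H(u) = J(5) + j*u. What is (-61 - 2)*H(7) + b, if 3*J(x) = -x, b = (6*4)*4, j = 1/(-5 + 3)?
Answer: 843/2 ≈ 421.50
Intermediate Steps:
j = -1/2 (j = 1/(-2) = -1/2 ≈ -0.50000)
b = 96 (b = 24*4 = 96)
J(x) = -x/3 (J(x) = (-x)/3 = -x/3)
H(u) = -5/3 - u/2 (H(u) = -1/3*5 - u/2 = -5/3 - u/2)
(-61 - 2)*H(7) + b = (-61 - 2)*(-5/3 - 1/2*7) + 96 = -63*(-5/3 - 7/2) + 96 = -63*(-31/6) + 96 = 651/2 + 96 = 843/2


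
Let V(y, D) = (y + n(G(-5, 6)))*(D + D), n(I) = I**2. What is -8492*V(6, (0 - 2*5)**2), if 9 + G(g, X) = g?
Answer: -343076800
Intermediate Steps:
G(g, X) = -9 + g
V(y, D) = 2*D*(196 + y) (V(y, D) = (y + (-9 - 5)**2)*(D + D) = (y + (-14)**2)*(2*D) = (y + 196)*(2*D) = (196 + y)*(2*D) = 2*D*(196 + y))
-8492*V(6, (0 - 2*5)**2) = -16984*(0 - 2*5)**2*(196 + 6) = -16984*(0 - 10)**2*202 = -16984*(-10)**2*202 = -16984*100*202 = -8492*40400 = -343076800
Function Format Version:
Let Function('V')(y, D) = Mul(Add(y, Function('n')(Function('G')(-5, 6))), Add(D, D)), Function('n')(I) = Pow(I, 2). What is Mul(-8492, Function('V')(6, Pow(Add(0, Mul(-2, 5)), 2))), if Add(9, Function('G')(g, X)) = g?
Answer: -343076800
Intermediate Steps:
Function('G')(g, X) = Add(-9, g)
Function('V')(y, D) = Mul(2, D, Add(196, y)) (Function('V')(y, D) = Mul(Add(y, Pow(Add(-9, -5), 2)), Add(D, D)) = Mul(Add(y, Pow(-14, 2)), Mul(2, D)) = Mul(Add(y, 196), Mul(2, D)) = Mul(Add(196, y), Mul(2, D)) = Mul(2, D, Add(196, y)))
Mul(-8492, Function('V')(6, Pow(Add(0, Mul(-2, 5)), 2))) = Mul(-8492, Mul(2, Pow(Add(0, Mul(-2, 5)), 2), Add(196, 6))) = Mul(-8492, Mul(2, Pow(Add(0, -10), 2), 202)) = Mul(-8492, Mul(2, Pow(-10, 2), 202)) = Mul(-8492, Mul(2, 100, 202)) = Mul(-8492, 40400) = -343076800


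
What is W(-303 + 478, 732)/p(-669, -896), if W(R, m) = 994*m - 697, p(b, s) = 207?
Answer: 726911/207 ≈ 3511.6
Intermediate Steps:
W(R, m) = -697 + 994*m
W(-303 + 478, 732)/p(-669, -896) = (-697 + 994*732)/207 = (-697 + 727608)*(1/207) = 726911*(1/207) = 726911/207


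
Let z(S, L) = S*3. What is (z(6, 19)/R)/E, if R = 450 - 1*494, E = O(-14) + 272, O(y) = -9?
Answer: -9/5786 ≈ -0.0015555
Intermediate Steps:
z(S, L) = 3*S
E = 263 (E = -9 + 272 = 263)
R = -44 (R = 450 - 494 = -44)
(z(6, 19)/R)/E = ((3*6)/(-44))/263 = (18*(-1/44))*(1/263) = -9/22*1/263 = -9/5786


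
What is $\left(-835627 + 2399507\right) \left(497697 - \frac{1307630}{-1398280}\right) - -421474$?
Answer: $\frac{27208440759949248}{34957} \approx 7.7834 \cdot 10^{11}$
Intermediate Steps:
$\left(-835627 + 2399507\right) \left(497697 - \frac{1307630}{-1398280}\right) - -421474 = 1563880 \left(497697 - - \frac{130763}{139828}\right) + 421474 = 1563880 \left(497697 + \frac{130763}{139828}\right) + 421474 = 1563880 \cdot \frac{69592106879}{139828} + 421474 = \frac{27208426026482630}{34957} + 421474 = \frac{27208440759949248}{34957}$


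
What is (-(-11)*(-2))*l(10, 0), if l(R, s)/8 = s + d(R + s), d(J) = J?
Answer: -1760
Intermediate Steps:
l(R, s) = 8*R + 16*s (l(R, s) = 8*(s + (R + s)) = 8*(R + 2*s) = 8*R + 16*s)
(-(-11)*(-2))*l(10, 0) = (-(-11)*(-2))*(8*10 + 16*0) = (-11*2)*(80 + 0) = -22*80 = -1760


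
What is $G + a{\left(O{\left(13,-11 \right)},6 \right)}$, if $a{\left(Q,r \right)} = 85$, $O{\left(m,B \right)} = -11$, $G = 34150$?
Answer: $34235$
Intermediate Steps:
$G + a{\left(O{\left(13,-11 \right)},6 \right)} = 34150 + 85 = 34235$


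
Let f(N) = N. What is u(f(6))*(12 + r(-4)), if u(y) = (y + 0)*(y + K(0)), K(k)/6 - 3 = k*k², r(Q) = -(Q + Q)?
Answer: 2880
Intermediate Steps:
r(Q) = -2*Q
K(k) = 18 + 6*k³ (K(k) = 18 + 6*(k*k²) = 18 + 6*k³)
u(y) = y*(18 + y) (u(y) = (y + 0)*(y + (18 + 6*0³)) = y*(y + (18 + 6*0)) = y*(y + (18 + 0)) = y*(y + 18) = y*(18 + y))
u(f(6))*(12 + r(-4)) = (6*(18 + 6))*(12 - 2*(-4)) = (6*24)*(12 + 8) = 144*20 = 2880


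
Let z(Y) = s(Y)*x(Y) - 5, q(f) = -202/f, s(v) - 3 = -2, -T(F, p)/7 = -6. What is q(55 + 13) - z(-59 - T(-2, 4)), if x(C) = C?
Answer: 3503/34 ≈ 103.03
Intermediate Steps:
T(F, p) = 42 (T(F, p) = -7*(-6) = 42)
s(v) = 1 (s(v) = 3 - 2 = 1)
z(Y) = -5 + Y (z(Y) = 1*Y - 5 = Y - 5 = -5 + Y)
q(55 + 13) - z(-59 - T(-2, 4)) = -202/(55 + 13) - (-5 + (-59 - 1*42)) = -202/68 - (-5 + (-59 - 42)) = -202*1/68 - (-5 - 101) = -101/34 - 1*(-106) = -101/34 + 106 = 3503/34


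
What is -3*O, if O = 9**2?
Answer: -243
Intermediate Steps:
O = 81
-3*O = -3*81 = -243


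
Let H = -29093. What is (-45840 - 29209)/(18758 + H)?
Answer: 5773/795 ≈ 7.2616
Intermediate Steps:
(-45840 - 29209)/(18758 + H) = (-45840 - 29209)/(18758 - 29093) = -75049/(-10335) = -75049*(-1/10335) = 5773/795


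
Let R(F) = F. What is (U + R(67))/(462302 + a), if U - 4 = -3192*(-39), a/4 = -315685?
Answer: -124559/800438 ≈ -0.15561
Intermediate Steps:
a = -1262740 (a = 4*(-315685) = -1262740)
U = 124492 (U = 4 - 3192*(-39) = 4 + 124488 = 124492)
(U + R(67))/(462302 + a) = (124492 + 67)/(462302 - 1262740) = 124559/(-800438) = 124559*(-1/800438) = -124559/800438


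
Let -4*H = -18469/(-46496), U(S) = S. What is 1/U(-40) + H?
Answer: -115593/929920 ≈ -0.12430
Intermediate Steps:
H = -18469/185984 (H = -(-1)*18469/(-46496)/4 = -(-1)*18469*(-1/46496)/4 = -(-1)*(-18469)/(4*46496) = -1/4*18469/46496 = -18469/185984 ≈ -0.099304)
1/U(-40) + H = 1/(-40) - 18469/185984 = -1/40 - 18469/185984 = -115593/929920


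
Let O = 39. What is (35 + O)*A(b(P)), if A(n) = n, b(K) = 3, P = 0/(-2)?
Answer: 222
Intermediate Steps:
P = 0 (P = 0*(-½) = 0)
(35 + O)*A(b(P)) = (35 + 39)*3 = 74*3 = 222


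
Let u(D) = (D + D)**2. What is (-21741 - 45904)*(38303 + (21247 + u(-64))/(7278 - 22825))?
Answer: -40279831495950/15547 ≈ -2.5908e+9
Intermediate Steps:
u(D) = 4*D**2 (u(D) = (2*D)**2 = 4*D**2)
(-21741 - 45904)*(38303 + (21247 + u(-64))/(7278 - 22825)) = (-21741 - 45904)*(38303 + (21247 + 4*(-64)**2)/(7278 - 22825)) = -67645*(38303 + (21247 + 4*4096)/(-15547)) = -67645*(38303 + (21247 + 16384)*(-1/15547)) = -67645*(38303 + 37631*(-1/15547)) = -67645*(38303 - 37631/15547) = -67645*595459110/15547 = -40279831495950/15547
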